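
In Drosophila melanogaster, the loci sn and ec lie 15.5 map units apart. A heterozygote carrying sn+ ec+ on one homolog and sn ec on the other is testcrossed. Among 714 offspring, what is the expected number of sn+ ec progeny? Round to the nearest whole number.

A map distance of 15.5 map units corresponds to a recombination frequency of 0.155.
The F1 is sn+ ec+ / sn ec, so sn+ ec is a recombinant gamete class with expected frequency r/2 = 0.155/2 = 0.0775.
Expected number = 0.0775 × 714 = 55.34 ≈ 55.

55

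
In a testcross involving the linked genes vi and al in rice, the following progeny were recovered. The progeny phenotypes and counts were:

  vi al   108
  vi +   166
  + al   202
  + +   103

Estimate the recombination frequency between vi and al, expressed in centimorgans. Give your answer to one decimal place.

36.4 centimorgans

The two most frequent classes, + al (202) and vi + (166), are the parental types, so the F1 was + al / vi +.
The recombinant classes are + + and vi al: 103 + 108 = 211.
Recombination frequency = 211/579 = 0.3644 ≈ 36.4%, i.e. 36.4 centimorgans.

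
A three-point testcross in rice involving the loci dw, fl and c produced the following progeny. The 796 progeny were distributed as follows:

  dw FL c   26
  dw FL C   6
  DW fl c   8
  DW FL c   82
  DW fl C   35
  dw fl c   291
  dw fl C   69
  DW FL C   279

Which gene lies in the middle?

dw

The two most frequent reciprocal classes, DW FL C and dw fl c, are the parental types, so the F1 was DW FL C / dw fl c.
The two rarest classes, dw FL C and DW fl c, are the double crossovers. Comparing them with the parentals, only the dw allele has switched, so dw is the middle locus and the order is c – dw – fl.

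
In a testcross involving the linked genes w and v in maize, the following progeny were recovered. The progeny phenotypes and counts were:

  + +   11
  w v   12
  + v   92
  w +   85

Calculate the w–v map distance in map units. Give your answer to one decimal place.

The two most frequent classes, + v (92) and w + (85), are the parental types, so the F1 was + v / w +.
The recombinant classes are + + and w v: 11 + 12 = 23.
Recombination frequency = 23/200 = 0.1150 ≈ 11.5%, i.e. 11.5 map units.

11.5 map units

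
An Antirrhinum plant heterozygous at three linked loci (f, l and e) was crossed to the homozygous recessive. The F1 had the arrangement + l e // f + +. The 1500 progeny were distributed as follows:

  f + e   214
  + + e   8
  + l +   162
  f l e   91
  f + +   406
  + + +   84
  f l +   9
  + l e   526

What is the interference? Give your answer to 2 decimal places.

0.66

The two rarest classes, + + e and f l +, are the double crossovers. Comparing them with the parentals, only the l allele has switched, so l is the middle locus and the order is f – l – e.
f–l: (175 + 17)/1500 = 0.1280; l–e: (376 + 17)/1500 = 0.2620.
Expected DCO frequency = 0.1280 × 0.2620 ≈ 0.03354; observed = 17/1500 ≈ 0.01133.
Coefficient of coincidence = 0.01133/0.03354 ≈ 0.34; interference = 1 − 0.34 = 0.66.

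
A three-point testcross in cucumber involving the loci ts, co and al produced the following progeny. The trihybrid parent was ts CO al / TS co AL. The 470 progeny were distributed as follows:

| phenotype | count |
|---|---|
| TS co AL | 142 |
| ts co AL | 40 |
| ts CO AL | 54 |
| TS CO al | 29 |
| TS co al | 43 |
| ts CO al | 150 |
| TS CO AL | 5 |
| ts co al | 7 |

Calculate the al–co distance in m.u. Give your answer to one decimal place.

23.2 m.u.

The two rarest classes, ts co al and TS CO AL, are the double crossovers. Comparing them with the parentals, only the co allele has switched, so co is the middle locus and the order is al – co – ts.
Crossovers in the al–co interval produce the single-crossover classes ts CO AL and TS co al (54 + 43 = 97) plus the double crossovers (12).
RF(al–co) = (97 + 12) / 470 = 109/470 = 0.2319 → 23.2 m.u.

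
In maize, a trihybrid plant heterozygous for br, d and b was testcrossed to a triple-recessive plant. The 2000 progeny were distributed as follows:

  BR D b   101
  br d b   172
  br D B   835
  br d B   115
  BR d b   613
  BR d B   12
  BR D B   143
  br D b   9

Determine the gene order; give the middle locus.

b

The two most frequent reciprocal classes, br D B and BR d b, are the parental types, so the F1 was br D B / BR d b.
The two rarest classes, br D b and BR d B, are the double crossovers. Comparing them with the parentals, only the b allele has switched, so b is the middle locus and the order is br – b – d.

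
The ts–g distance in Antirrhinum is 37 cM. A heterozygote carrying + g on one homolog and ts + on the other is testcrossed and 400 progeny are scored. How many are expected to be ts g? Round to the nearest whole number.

74

A map distance of 37 cM corresponds to a recombination frequency of 0.370.
The F1 is + g / ts +, so ts g is a recombinant gamete class with expected frequency r/2 = 0.370/2 = 0.1850.
Expected number = 0.1850 × 400 = 74.00 ≈ 74.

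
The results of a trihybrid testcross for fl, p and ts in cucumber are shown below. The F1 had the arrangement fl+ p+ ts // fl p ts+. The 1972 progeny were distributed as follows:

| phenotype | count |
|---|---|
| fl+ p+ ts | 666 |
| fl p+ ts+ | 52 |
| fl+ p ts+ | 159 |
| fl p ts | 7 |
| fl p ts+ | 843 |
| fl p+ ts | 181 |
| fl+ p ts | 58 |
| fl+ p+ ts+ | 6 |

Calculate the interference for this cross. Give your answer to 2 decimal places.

0.41

The two rarest classes, fl+ p+ ts+ and fl p ts, are the double crossovers. Comparing them with the parentals, only the ts allele has switched, so ts is the middle locus and the order is fl – ts – p.
fl–ts: (340 + 13)/1972 = 0.1790; ts–p: (110 + 13)/1972 = 0.0624.
Expected DCO frequency = 0.1790 × 0.0624 ≈ 0.01117; observed = 13/1972 ≈ 0.00659.
Coefficient of coincidence = 0.00659/0.01117 ≈ 0.59; interference = 1 − 0.59 = 0.41.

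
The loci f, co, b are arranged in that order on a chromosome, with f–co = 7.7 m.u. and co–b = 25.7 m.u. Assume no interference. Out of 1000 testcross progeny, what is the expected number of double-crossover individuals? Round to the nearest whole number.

20

Map distances give recombination frequencies of 0.077 and 0.257 for the two intervals.
With no interference, expected double-crossover frequency = 0.077 × 0.257 = 0.01979.
Expected number = 0.01979 × 1000 = 19.79 ≈ 20.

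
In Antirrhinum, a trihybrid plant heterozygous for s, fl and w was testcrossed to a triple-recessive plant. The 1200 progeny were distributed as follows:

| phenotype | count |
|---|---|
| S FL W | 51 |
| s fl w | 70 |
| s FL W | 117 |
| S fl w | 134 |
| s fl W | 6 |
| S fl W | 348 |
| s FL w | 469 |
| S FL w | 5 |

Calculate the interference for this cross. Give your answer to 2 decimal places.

The two most frequent reciprocal classes, s FL w and S fl W, are the parental types, so the F1 was s FL w / S fl W.
The two rarest classes, S FL w and s fl W, are the double crossovers. Comparing them with the parentals, only the s allele has switched, so s is the middle locus and the order is fl – s – w.
fl–s: (121 + 11)/1200 = 0.1100; s–w: (251 + 11)/1200 = 0.2183.
Expected DCO frequency = 0.1100 × 0.2183 ≈ 0.02401; observed = 11/1200 ≈ 0.00917.
Coefficient of coincidence = 0.00917/0.02401 ≈ 0.38; interference = 1 − 0.38 = 0.62.

0.62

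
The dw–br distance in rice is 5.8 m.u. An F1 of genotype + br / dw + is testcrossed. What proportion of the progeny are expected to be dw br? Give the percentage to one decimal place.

A map distance of 5.8 m.u. corresponds to a recombination frequency of 0.058.
The F1 is + br / dw +, so dw br is a recombinant gamete class with expected frequency r/2 = 0.058/2 = 0.0290.
That is 0.0290 = 2.9% of the progeny.

2.9%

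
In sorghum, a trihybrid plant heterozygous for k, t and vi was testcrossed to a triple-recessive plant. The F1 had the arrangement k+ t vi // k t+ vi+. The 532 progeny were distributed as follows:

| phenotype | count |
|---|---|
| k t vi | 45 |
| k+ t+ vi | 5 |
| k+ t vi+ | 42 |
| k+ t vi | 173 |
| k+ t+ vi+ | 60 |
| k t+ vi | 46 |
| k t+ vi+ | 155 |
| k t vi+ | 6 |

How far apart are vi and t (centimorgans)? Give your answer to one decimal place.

18.6 centimorgans

The two rarest classes, k+ t+ vi and k t vi+, are the double crossovers. Comparing them with the parentals, only the t allele has switched, so t is the middle locus and the order is k – t – vi.
Crossovers in the t–vi interval produce the single-crossover classes k+ t vi+ and k t+ vi (42 + 46 = 88) plus the double crossovers (11).
RF(t–vi) = (88 + 11) / 532 = 99/532 = 0.1861 → 18.6 centimorgans.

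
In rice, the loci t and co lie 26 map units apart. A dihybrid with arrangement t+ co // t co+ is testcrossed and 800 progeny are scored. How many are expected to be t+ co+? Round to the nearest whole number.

104

A map distance of 26 map units corresponds to a recombination frequency of 0.260.
The F1 is t+ co / t co+, so t+ co+ is a recombinant gamete class with expected frequency r/2 = 0.260/2 = 0.1300.
Expected number = 0.1300 × 800 = 104.00 ≈ 104.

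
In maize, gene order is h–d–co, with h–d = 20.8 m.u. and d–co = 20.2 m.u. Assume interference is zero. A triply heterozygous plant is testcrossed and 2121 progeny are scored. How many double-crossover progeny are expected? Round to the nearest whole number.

Map distances give recombination frequencies of 0.208 and 0.202 for the two intervals.
With no interference, expected double-crossover frequency = 0.208 × 0.202 = 0.04202.
Expected number = 0.04202 × 2121 = 89.12 ≈ 89.

89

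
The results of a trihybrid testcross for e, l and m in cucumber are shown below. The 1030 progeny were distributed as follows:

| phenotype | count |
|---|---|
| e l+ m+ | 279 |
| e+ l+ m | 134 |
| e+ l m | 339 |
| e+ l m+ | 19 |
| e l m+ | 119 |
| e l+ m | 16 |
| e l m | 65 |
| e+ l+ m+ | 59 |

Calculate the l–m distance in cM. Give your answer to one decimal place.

The two most frequent reciprocal classes, e l+ m+ and e+ l m, are the parental types, so the F1 was e l+ m+ / e+ l m.
The two rarest classes, e l+ m and e+ l m+, are the double crossovers. Comparing them with the parentals, only the m allele has switched, so m is the middle locus and the order is l – m – e.
Crossovers in the l–m interval produce the single-crossover classes e l m+ and e+ l+ m (119 + 134 = 253) plus the double crossovers (35).
RF(l–m) = (253 + 35) / 1030 = 288/1030 = 0.2796 → 28.0 cM.

28.0 cM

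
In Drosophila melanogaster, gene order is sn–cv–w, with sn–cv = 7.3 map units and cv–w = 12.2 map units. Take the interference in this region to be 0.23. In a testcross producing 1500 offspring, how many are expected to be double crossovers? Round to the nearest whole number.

Map distances give recombination frequencies of 0.073 and 0.122 for the two intervals.
With interference 0.23 (so coincidence = 0.77), expected double-crossover frequency = 0.073 × 0.122 × 0.77 = 0.00686.
Expected number = 0.00686 × 1500 = 10.29 ≈ 10.

10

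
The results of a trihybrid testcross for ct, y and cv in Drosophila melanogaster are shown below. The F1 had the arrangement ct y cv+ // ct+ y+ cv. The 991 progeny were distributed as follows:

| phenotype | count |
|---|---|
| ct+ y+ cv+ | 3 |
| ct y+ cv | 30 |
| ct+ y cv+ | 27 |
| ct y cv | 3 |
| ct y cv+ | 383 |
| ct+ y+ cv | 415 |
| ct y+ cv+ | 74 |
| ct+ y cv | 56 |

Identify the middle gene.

cv

The two rarest classes, ct y cv and ct+ y+ cv+, are the double crossovers. Comparing them with the parentals, only the cv allele has switched, so cv is the middle locus and the order is y – cv – ct.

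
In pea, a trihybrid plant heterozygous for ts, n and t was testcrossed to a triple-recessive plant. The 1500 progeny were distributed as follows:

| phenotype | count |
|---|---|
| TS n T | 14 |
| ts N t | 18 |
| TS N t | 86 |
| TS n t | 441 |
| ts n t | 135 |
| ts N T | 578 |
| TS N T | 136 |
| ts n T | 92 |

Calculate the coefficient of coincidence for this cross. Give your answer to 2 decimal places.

0.75

The two most frequent reciprocal classes, ts N T and TS n t, are the parental types, so the F1 was ts N T / TS n t.
The two rarest classes, ts N t and TS n T, are the double crossovers. Comparing them with the parentals, only the t allele has switched, so t is the middle locus and the order is n – t – ts.
n–t: (178 + 32)/1500 = 0.1400; t–ts: (271 + 32)/1500 = 0.2020.
Expected DCO frequency = 0.1400 × 0.2020 ≈ 0.02828; observed = 32/1500 ≈ 0.02133.
Coefficient of coincidence = 0.02133/0.02828 ≈ 0.75.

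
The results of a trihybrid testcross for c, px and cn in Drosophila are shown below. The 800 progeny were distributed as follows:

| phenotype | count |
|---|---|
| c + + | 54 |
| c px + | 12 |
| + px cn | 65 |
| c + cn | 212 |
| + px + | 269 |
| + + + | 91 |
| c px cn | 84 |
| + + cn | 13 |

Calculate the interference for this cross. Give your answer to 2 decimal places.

0.31

The two most frequent reciprocal classes, + px + and c + cn, are the parental types, so the F1 was + px + / c + cn.
The two rarest classes, c px + and + + cn, are the double crossovers. Comparing them with the parentals, only the c allele has switched, so c is the middle locus and the order is px – c – cn.
px–c: (175 + 25)/800 = 0.2500; c–cn: (119 + 25)/800 = 0.1800.
Expected DCO frequency = 0.2500 × 0.1800 ≈ 0.04500; observed = 25/800 ≈ 0.03125.
Coefficient of coincidence = 0.03125/0.04500 ≈ 0.69; interference = 1 − 0.69 = 0.31.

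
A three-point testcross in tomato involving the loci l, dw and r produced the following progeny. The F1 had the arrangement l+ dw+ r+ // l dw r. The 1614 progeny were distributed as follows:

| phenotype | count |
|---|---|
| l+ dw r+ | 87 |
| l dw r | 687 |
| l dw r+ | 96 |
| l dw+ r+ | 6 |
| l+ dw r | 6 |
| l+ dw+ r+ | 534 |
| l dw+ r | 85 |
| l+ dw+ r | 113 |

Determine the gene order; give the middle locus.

The two rarest classes, l dw+ r+ and l+ dw r, are the double crossovers. Comparing them with the parentals, only the l allele has switched, so l is the middle locus and the order is r – l – dw.

l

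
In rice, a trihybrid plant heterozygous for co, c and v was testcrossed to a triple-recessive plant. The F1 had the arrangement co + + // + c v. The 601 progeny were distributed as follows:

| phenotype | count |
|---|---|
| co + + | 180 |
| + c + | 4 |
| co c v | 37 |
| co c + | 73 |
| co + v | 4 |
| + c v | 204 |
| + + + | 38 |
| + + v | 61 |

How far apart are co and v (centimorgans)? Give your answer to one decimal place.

13.8 centimorgans

The two rarest classes, co + v and + c +, are the double crossovers. Comparing them with the parentals, only the v allele has switched, so v is the middle locus and the order is c – v – co.
Crossovers in the v–co interval produce the single-crossover classes + + + and co c v (38 + 37 = 75) plus the double crossovers (8).
RF(v–co) = (75 + 8) / 601 = 83/601 = 0.1381 → 13.8 centimorgans.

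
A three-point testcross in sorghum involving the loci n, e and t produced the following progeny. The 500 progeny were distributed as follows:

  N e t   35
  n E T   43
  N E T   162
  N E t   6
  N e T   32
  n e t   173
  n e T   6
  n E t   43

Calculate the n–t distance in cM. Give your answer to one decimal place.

The two most frequent reciprocal classes, N E T and n e t, are the parental types, so the F1 was N E T / n e t.
The two rarest classes, N E t and n e T, are the double crossovers. Comparing them with the parentals, only the t allele has switched, so t is the middle locus and the order is n – t – e.
Crossovers in the n–t interval produce the single-crossover classes n E T and N e t (43 + 35 = 78) plus the double crossovers (12).
RF(n–t) = (78 + 12) / 500 = 90/500 = 0.1800 → 18.0 cM.

18.0 cM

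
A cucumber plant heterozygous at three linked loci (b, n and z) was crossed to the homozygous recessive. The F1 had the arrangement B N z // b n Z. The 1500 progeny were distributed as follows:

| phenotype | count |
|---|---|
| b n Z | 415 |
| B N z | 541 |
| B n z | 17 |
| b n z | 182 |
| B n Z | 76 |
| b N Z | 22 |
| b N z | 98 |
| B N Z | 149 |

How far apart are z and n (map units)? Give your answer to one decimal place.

The two rarest classes, B n z and b N Z, are the double crossovers. Comparing them with the parentals, only the n allele has switched, so n is the middle locus and the order is z – n – b.
Crossovers in the z–n interval produce the single-crossover classes B N Z and b n z (149 + 182 = 331) plus the double crossovers (39).
RF(z–n) = (331 + 39) / 1500 = 370/1500 = 0.2467 → 24.7 map units.

24.7 map units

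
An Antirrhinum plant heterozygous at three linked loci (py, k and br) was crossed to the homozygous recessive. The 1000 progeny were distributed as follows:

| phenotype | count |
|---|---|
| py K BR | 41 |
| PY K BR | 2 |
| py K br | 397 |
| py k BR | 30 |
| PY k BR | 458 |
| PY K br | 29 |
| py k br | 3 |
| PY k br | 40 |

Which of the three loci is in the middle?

k

The two most frequent reciprocal classes, PY k BR and py K br, are the parental types, so the F1 was PY k BR / py K br.
The two rarest classes, PY K BR and py k br, are the double crossovers. Comparing them with the parentals, only the k allele has switched, so k is the middle locus and the order is br – k – py.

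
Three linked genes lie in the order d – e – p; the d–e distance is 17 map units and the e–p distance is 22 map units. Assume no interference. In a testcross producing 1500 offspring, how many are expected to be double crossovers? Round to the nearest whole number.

56

Map distances give recombination frequencies of 0.170 and 0.220 for the two intervals.
With no interference, expected double-crossover frequency = 0.170 × 0.220 = 0.03740.
Expected number = 0.03740 × 1500 = 56.10 ≈ 56.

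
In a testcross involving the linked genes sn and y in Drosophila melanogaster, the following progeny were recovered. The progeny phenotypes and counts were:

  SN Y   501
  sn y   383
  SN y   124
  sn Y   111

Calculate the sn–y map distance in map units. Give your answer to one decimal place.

The two most frequent classes, SN Y (501) and sn y (383), are the parental types, so the F1 was SN Y / sn y.
The recombinant classes are SN y and sn Y: 124 + 111 = 235.
Recombination frequency = 235/1119 = 0.2100 ≈ 21.0%, i.e. 21.0 map units.

21.0 map units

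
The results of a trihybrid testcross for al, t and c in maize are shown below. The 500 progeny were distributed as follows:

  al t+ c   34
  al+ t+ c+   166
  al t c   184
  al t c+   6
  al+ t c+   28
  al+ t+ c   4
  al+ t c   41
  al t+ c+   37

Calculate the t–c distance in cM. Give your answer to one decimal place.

14.4 cM

The two most frequent reciprocal classes, al t c and al+ t+ c+, are the parental types, so the F1 was al t c / al+ t+ c+.
The two rarest classes, al t c+ and al+ t+ c, are the double crossovers. Comparing them with the parentals, only the c allele has switched, so c is the middle locus and the order is al – c – t.
Crossovers in the c–t interval produce the single-crossover classes al t+ c and al+ t c+ (34 + 28 = 62) plus the double crossovers (10).
RF(c–t) = (62 + 10) / 500 = 72/500 = 0.1440 → 14.4 cM.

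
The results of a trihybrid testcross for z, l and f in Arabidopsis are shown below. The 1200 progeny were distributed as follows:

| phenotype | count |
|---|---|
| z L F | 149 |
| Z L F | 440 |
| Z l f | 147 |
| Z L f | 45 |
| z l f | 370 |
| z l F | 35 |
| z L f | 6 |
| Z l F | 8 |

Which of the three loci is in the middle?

l

The two most frequent reciprocal classes, z l f and Z L F, are the parental types, so the F1 was z l f / Z L F.
The two rarest classes, z L f and Z l F, are the double crossovers. Comparing them with the parentals, only the l allele has switched, so l is the middle locus and the order is z – l – f.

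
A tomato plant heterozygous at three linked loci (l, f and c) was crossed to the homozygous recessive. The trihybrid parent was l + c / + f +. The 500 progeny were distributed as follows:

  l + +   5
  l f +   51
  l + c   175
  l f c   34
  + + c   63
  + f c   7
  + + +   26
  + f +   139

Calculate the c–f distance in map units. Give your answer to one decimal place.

The two rarest classes, l + + and + f c, are the double crossovers. Comparing them with the parentals, only the c allele has switched, so c is the middle locus and the order is f – c – l.
Crossovers in the f–c interval produce the single-crossover classes l f c and + + + (34 + 26 = 60) plus the double crossovers (12).
RF(f–c) = (60 + 12) / 500 = 72/500 = 0.1440 → 14.4 map units.

14.4 map units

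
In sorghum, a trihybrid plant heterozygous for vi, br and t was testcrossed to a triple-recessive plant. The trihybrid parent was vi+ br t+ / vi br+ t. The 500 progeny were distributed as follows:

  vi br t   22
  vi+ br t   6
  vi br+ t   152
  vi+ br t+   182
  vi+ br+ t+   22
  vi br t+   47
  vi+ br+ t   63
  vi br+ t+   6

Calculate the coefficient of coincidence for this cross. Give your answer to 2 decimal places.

0.88

The two rarest classes, vi+ br t and vi br+ t+, are the double crossovers. Comparing them with the parentals, only the t allele has switched, so t is the middle locus and the order is vi – t – br.
vi–t: (110 + 12)/500 = 0.2440; t–br: (44 + 12)/500 = 0.1120.
Expected DCO frequency = 0.2440 × 0.1120 ≈ 0.02733; observed = 12/500 ≈ 0.02400.
Coefficient of coincidence = 0.02400/0.02733 ≈ 0.88.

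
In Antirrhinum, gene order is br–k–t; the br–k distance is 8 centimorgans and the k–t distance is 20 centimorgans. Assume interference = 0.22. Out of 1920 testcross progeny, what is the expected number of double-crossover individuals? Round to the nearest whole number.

Map distances give recombination frequencies of 0.080 and 0.200 for the two intervals.
With interference 0.22 (so coincidence = 0.78), expected double-crossover frequency = 0.080 × 0.200 × 0.78 = 0.01248.
Expected number = 0.01248 × 1920 = 23.96 ≈ 24.

24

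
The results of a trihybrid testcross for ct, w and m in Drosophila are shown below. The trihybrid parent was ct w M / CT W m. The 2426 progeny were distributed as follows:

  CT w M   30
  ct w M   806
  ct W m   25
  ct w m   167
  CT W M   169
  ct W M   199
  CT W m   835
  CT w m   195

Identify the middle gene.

ct

The two rarest classes, CT w M and ct W m, are the double crossovers. Comparing them with the parentals, only the ct allele has switched, so ct is the middle locus and the order is w – ct – m.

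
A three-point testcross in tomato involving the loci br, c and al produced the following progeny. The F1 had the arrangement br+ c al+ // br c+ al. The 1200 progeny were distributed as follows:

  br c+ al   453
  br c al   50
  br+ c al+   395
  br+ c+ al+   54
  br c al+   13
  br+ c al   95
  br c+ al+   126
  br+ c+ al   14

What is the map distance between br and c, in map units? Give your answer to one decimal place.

The two rarest classes, br c al+ and br+ c+ al, are the double crossovers. Comparing them with the parentals, only the br allele has switched, so br is the middle locus and the order is c – br – al.
Crossovers in the c–br interval produce the single-crossover classes br+ c+ al+ and br c al (54 + 50 = 104) plus the double crossovers (27).
RF(c–br) = (104 + 27) / 1200 = 131/1200 = 0.1092 → 10.9 map units.

10.9 map units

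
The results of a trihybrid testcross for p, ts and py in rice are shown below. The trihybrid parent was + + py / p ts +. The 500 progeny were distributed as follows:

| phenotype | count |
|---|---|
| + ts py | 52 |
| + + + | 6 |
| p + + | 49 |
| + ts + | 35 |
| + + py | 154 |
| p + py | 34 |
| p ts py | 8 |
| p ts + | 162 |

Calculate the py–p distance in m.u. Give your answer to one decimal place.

16.6 m.u.

The two rarest classes, + + + and p ts py, are the double crossovers. Comparing them with the parentals, only the py allele has switched, so py is the middle locus and the order is p – py – ts.
Crossovers in the p–py interval produce the single-crossover classes p + py and + ts + (34 + 35 = 69) plus the double crossovers (14).
RF(p–py) = (69 + 14) / 500 = 83/500 = 0.1660 → 16.6 m.u.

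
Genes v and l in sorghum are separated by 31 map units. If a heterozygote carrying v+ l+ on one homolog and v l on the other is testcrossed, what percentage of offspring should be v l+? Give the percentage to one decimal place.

15.5%

A map distance of 31 map units corresponds to a recombination frequency of 0.310.
The F1 is v+ l+ / v l, so v l+ is a recombinant gamete class with expected frequency r/2 = 0.310/2 = 0.1550.
That is 0.1550 = 15.5% of the progeny.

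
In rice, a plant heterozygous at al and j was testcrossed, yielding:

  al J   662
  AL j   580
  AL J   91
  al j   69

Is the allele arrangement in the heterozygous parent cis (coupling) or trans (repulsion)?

trans

The two most frequent classes are AL j (580) and al J (662); these are the parental (non-recombinant) types.
So the F1 carried AL j on one chromosome and al J on the other — the recessive alleles are on opposite chromosomes (trans / repulsion).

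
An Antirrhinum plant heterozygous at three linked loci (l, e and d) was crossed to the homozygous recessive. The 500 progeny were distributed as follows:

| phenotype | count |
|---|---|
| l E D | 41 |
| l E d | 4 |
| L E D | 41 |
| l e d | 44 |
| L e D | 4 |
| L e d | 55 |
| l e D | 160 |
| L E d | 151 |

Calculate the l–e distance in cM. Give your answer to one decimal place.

The two most frequent reciprocal classes, L E d and l e D, are the parental types, so the F1 was L E d / l e D.
The two rarest classes, l E d and L e D, are the double crossovers. Comparing them with the parentals, only the l allele has switched, so l is the middle locus and the order is e – l – d.
Crossovers in the e–l interval produce the single-crossover classes L e d and l E D (55 + 41 = 96) plus the double crossovers (8).
RF(e–l) = (96 + 8) / 500 = 104/500 = 0.2080 → 20.8 cM.

20.8 cM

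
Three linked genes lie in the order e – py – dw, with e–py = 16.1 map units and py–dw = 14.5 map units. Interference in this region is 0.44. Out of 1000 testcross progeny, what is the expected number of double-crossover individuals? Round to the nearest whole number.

13

Map distances give recombination frequencies of 0.161 and 0.145 for the two intervals.
With interference 0.44 (so coincidence = 0.56), expected double-crossover frequency = 0.161 × 0.145 × 0.56 = 0.01307.
Expected number = 0.01307 × 1000 = 13.07 ≈ 13.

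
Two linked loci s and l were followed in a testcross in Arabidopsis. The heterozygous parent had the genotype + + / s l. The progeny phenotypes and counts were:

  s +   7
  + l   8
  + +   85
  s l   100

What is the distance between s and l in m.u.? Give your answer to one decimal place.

7.5 m.u.

The recombinant classes are + l and s +: 8 + 7 = 15.
Recombination frequency = 15/200 = 0.0750 ≈ 7.5%, i.e. 7.5 m.u.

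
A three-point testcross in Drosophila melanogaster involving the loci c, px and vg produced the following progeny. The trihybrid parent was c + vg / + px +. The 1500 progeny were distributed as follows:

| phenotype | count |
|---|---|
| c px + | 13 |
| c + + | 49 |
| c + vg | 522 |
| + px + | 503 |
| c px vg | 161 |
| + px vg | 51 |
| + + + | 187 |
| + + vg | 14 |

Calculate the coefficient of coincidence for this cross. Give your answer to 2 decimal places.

0.85

The two rarest classes, + + vg and c px +, are the double crossovers. Comparing them with the parentals, only the c allele has switched, so c is the middle locus and the order is vg – c – px.
vg–c: (100 + 27)/1500 = 0.0847; c–px: (348 + 27)/1500 = 0.2500.
Expected DCO frequency = 0.0847 × 0.2500 ≈ 0.02117; observed = 27/1500 ≈ 0.01800.
Coefficient of coincidence = 0.01800/0.02117 ≈ 0.85.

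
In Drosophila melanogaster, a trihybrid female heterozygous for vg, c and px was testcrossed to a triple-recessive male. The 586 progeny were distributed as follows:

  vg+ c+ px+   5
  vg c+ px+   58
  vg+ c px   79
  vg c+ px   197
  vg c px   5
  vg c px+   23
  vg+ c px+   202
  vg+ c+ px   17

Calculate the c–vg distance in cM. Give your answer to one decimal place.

The two most frequent reciprocal classes, vg c+ px and vg+ c px+, are the parental types, so the F1 was vg c+ px / vg+ c px+.
The two rarest classes, vg c px and vg+ c+ px+, are the double crossovers. Comparing them with the parentals, only the c allele has switched, so c is the middle locus and the order is vg – c – px.
Crossovers in the vg–c interval produce the single-crossover classes vg+ c+ px and vg c px+ (17 + 23 = 40) plus the double crossovers (10).
RF(vg–c) = (40 + 10) / 586 = 50/586 = 0.0853 → 8.5 cM.

8.5 cM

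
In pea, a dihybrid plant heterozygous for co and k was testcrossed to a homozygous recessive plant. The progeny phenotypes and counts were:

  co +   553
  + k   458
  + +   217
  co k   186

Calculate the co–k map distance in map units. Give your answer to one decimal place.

The two most frequent classes, + k (458) and co + (553), are the parental types, so the F1 was + k / co +.
The recombinant classes are + + and co k: 217 + 186 = 403.
Recombination frequency = 403/1414 = 0.2850 ≈ 28.5%, i.e. 28.5 map units.

28.5 map units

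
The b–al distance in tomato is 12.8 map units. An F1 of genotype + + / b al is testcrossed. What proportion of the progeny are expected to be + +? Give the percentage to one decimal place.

A map distance of 12.8 map units corresponds to a recombination frequency of 0.128.
The F1 is + + / b al, so + + is a parental gamete class with expected frequency (1 − r)/2 = 0.872/2 = 0.4360.
That is 0.4360 = 43.6% of the progeny.

43.6%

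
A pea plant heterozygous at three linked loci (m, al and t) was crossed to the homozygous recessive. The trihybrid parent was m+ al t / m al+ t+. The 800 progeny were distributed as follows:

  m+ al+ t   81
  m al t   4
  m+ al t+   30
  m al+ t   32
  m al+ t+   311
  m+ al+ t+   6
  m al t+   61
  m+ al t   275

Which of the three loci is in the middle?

m

The two rarest classes, m al t and m+ al+ t+, are the double crossovers. Comparing them with the parentals, only the m allele has switched, so m is the middle locus and the order is al – m – t.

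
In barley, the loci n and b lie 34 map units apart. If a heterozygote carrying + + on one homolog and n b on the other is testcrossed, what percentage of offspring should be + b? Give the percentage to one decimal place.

17.0%

A map distance of 34 map units corresponds to a recombination frequency of 0.340.
The F1 is + + / n b, so + b is a recombinant gamete class with expected frequency r/2 = 0.340/2 = 0.1700.
That is 0.1700 = 17.0% of the progeny.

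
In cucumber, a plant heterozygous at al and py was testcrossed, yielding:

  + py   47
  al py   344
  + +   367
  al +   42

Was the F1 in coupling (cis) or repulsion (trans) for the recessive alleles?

cis

The two most frequent classes are + + (367) and al py (344); these are the parental (non-recombinant) types.
So the F1 carried + + on one chromosome and al py on the other — the recessive alleles are on the same chromosome (cis / coupling).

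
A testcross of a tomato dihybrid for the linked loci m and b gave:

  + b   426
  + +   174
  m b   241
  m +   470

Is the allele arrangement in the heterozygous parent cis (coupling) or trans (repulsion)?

trans

The two most frequent classes are + b (426) and m + (470); these are the parental (non-recombinant) types.
So the F1 carried + b on one chromosome and m + on the other — the recessive alleles are on opposite chromosomes (trans / repulsion).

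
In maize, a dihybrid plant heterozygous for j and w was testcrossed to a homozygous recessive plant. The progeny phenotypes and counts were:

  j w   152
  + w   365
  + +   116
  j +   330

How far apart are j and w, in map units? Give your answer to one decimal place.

27.8 map units

The two most frequent classes, + w (365) and j + (330), are the parental types, so the F1 was + w / j +.
The recombinant classes are + + and j w: 116 + 152 = 268.
Recombination frequency = 268/963 = 0.2783 ≈ 27.8%, i.e. 27.8 map units.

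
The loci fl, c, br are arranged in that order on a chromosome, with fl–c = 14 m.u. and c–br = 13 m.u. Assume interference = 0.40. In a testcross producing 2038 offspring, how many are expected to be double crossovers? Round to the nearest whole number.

22

Map distances give recombination frequencies of 0.140 and 0.130 for the two intervals.
With interference 0.40 (so coincidence = 0.60), expected double-crossover frequency = 0.140 × 0.130 × 0.60 = 0.01092.
Expected number = 0.01092 × 2038 = 22.25 ≈ 22.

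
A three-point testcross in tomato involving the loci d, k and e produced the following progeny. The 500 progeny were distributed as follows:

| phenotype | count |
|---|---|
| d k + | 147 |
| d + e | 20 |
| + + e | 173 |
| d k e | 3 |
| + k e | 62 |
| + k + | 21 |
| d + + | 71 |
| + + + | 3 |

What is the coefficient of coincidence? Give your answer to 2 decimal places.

The two most frequent reciprocal classes, d k + and + + e, are the parental types, so the F1 was d k + / + + e.
The two rarest classes, d k e and + + +, are the double crossovers. Comparing them with the parentals, only the e allele has switched, so e is the middle locus and the order is d – e – k.
d–e: (41 + 6)/500 = 0.0940; e–k: (133 + 6)/500 = 0.2780.
Expected DCO frequency = 0.0940 × 0.2780 ≈ 0.02613; observed = 6/500 ≈ 0.01200.
Coefficient of coincidence = 0.01200/0.02613 ≈ 0.46.

0.46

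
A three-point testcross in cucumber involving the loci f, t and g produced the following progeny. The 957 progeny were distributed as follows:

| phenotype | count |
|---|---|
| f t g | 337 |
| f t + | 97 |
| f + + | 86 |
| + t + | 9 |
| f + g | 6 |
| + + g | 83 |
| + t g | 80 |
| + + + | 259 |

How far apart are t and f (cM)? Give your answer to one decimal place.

The two most frequent reciprocal classes, f t g and + + +, are the parental types, so the F1 was f t g / + + +.
The two rarest classes, f + g and + t +, are the double crossovers. Comparing them with the parentals, only the t allele has switched, so t is the middle locus and the order is g – t – f.
Crossovers in the t–f interval produce the single-crossover classes + t g and f + + (80 + 86 = 166) plus the double crossovers (15).
RF(t–f) = (166 + 15) / 957 = 181/957 = 0.1891 → 18.9 cM.

18.9 cM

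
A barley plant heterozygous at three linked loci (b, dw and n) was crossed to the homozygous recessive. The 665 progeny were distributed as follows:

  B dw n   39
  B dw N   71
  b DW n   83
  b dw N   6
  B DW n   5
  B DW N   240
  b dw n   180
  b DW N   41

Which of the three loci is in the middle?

n

The two most frequent reciprocal classes, B DW N and b dw n, are the parental types, so the F1 was B DW N / b dw n.
The two rarest classes, B DW n and b dw N, are the double crossovers. Comparing them with the parentals, only the n allele has switched, so n is the middle locus and the order is dw – n – b.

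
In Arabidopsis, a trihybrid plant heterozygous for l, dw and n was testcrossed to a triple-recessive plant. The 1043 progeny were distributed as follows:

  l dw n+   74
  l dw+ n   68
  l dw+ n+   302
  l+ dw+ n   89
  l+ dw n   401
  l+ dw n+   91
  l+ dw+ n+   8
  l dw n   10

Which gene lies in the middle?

l

The two most frequent reciprocal classes, l+ dw n and l dw+ n+, are the parental types, so the F1 was l+ dw n / l dw+ n+.
The two rarest classes, l dw n and l+ dw+ n+, are the double crossovers. Comparing them with the parentals, only the l allele has switched, so l is the middle locus and the order is n – l – dw.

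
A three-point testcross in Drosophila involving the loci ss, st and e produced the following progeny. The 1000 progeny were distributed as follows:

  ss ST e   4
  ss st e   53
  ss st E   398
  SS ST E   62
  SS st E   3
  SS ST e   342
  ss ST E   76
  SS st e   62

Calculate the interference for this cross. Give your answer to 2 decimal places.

The two most frequent reciprocal classes, SS ST e and ss st E, are the parental types, so the F1 was SS ST e / ss st E.
The two rarest classes, ss ST e and SS st E, are the double crossovers. Comparing them with the parentals, only the ss allele has switched, so ss is the middle locus and the order is e – ss – st.
e–ss: (115 + 7)/1000 = 0.1220; ss–st: (138 + 7)/1000 = 0.1450.
Expected DCO frequency = 0.1220 × 0.1450 ≈ 0.01769; observed = 7/1000 ≈ 0.00700.
Coefficient of coincidence = 0.00700/0.01769 ≈ 0.40; interference = 1 − 0.40 = 0.60.

0.60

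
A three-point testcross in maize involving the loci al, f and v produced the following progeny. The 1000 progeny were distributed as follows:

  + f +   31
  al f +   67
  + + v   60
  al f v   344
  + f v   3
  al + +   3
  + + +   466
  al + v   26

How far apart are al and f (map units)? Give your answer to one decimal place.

The two most frequent reciprocal classes, al f v and + + +, are the parental types, so the F1 was al f v / + + +.
The two rarest classes, + f v and al + +, are the double crossovers. Comparing them with the parentals, only the al allele has switched, so al is the middle locus and the order is f – al – v.
Crossovers in the f–al interval produce the single-crossover classes al + v and + f + (26 + 31 = 57) plus the double crossovers (6).
RF(f–al) = (57 + 6) / 1000 = 63/1000 = 0.0630 → 6.3 map units.

6.3 map units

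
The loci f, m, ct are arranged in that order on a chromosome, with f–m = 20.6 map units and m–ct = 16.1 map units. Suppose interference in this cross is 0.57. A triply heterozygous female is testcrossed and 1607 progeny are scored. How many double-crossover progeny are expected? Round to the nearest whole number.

23

Map distances give recombination frequencies of 0.206 and 0.161 for the two intervals.
With interference 0.57 (so coincidence = 0.43), expected double-crossover frequency = 0.206 × 0.161 × 0.43 = 0.01426.
Expected number = 0.01426 × 1607 = 22.92 ≈ 23.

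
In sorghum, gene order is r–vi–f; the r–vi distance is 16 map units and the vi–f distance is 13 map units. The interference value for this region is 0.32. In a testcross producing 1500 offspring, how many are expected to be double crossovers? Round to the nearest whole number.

Map distances give recombination frequencies of 0.160 and 0.130 for the two intervals.
With interference 0.32 (so coincidence = 0.68), expected double-crossover frequency = 0.160 × 0.130 × 0.68 = 0.01414.
Expected number = 0.01414 × 1500 = 21.22 ≈ 21.

21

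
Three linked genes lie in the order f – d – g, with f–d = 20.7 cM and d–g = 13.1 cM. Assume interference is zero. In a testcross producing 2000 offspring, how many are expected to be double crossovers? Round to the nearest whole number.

54

Map distances give recombination frequencies of 0.207 and 0.131 for the two intervals.
With no interference, expected double-crossover frequency = 0.207 × 0.131 = 0.02712.
Expected number = 0.02712 × 2000 = 54.23 ≈ 54.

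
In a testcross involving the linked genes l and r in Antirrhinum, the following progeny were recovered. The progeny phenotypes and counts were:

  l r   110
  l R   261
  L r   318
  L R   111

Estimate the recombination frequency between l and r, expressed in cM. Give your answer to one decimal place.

The two most frequent classes, L r (318) and l R (261), are the parental types, so the F1 was L r / l R.
The recombinant classes are L R and l r: 111 + 110 = 221.
Recombination frequency = 221/800 = 0.2762 ≈ 27.6%, i.e. 27.6 cM.

27.6 cM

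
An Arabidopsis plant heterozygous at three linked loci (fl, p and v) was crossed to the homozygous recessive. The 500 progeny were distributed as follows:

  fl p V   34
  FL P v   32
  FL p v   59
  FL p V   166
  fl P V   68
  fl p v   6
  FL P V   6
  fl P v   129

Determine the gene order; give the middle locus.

p

The two most frequent reciprocal classes, FL p V and fl P v, are the parental types, so the F1 was FL p V / fl P v.
The two rarest classes, FL P V and fl p v, are the double crossovers. Comparing them with the parentals, only the p allele has switched, so p is the middle locus and the order is fl – p – v.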